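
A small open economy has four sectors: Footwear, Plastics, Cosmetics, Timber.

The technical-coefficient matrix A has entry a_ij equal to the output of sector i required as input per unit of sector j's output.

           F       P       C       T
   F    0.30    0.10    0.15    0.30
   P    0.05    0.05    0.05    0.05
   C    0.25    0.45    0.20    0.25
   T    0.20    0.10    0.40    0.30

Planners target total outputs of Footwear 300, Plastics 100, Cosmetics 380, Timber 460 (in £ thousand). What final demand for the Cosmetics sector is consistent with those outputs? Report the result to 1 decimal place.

d_C = 69.0

I − A =
  [   0.70    -0.10    -0.15    -0.30]
  [  -0.05     0.95    -0.05    -0.05]
  [  -0.25    -0.45     0.80    -0.25]
  [  -0.20    -0.10    -0.40     0.70]
d = (I − A) x:
  d_F = (+0.70)·300 + (-0.10)·100 + (-0.15)·380 + (-0.30)·460 = 5.0
  d_P = (-0.05)·300 + (+0.95)·100 + (-0.05)·380 + (-0.05)·460 = 38.0
  d_C = (-0.25)·300 + (-0.45)·100 + (+0.80)·380 + (-0.25)·460 = 69.0
  d_T = (-0.20)·300 + (-0.10)·100 + (-0.40)·380 + (+0.70)·460 = 100.0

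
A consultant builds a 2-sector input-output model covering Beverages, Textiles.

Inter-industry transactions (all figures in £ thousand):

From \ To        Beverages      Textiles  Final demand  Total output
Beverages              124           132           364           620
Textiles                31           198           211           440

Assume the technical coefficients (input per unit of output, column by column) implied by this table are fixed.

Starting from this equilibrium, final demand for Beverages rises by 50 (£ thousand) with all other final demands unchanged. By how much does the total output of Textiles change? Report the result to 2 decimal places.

Δx_T = 5.88

Technical coefficients a_ij = z_ij / X_j:
  a_BB = 124/620 = 0.20, a_TB = 31/620 = 0.05
  a_BT = 132/440 = 0.30, a_TT = 198/440 = 0.45
I − A =
  [   0.80    -0.30]
  [  -0.05     0.55]
det(I−A) = (0.80)(0.55) − (-0.30)(-0.05) = 0.4250
adj(I−A) = [[0.55, 0.30], [0.05, 0.80]]
(I − A)⁻¹ = adj(I−A) / det(I−A) ≈
  [   1.2941     0.7059]
  [   0.1176     1.8824]
Δx = (I − A)⁻¹ Δd with Δd having +50 in the Beverages component and 0 elsewhere.
So Δx_T = L_TB · (+50), where L_TB = adj(I−A)_TB / det(I−A) = 0.05 / 0.4250.
Δx_T = 0.05 × (+50) / 0.4250 = 2.50 / 0.4250 ≈ 5.88.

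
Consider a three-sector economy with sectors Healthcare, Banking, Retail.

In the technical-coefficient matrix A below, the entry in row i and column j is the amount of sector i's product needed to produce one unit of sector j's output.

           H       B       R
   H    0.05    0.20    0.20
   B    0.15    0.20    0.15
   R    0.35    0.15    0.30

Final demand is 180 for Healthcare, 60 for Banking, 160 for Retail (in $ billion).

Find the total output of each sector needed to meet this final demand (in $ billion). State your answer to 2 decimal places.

I − A =
  [   0.95    -0.20    -0.20]
  [  -0.15     0.80    -0.15]
  [  -0.35    -0.15     0.70]
Cofactors of I−A, C_ij = (−1)^(i+j)·(minor ij) (rows/columns in the sector order above):
  C_11 = (0.80)(0.70) − (-0.15)(-0.15) = 0.5375
  C_12 = −[(-0.15)(0.70) − (-0.15)(-0.35)] = 0.1575
  C_13 = (-0.15)(-0.15) − (0.80)(-0.35) = 0.3025
  C_21 = −[(-0.20)(0.70) − (-0.20)(-0.15)] = 0.1700
  C_22 = (0.95)(0.70) − (-0.20)(-0.35) = 0.5950
  C_23 = −[(0.95)(-0.15) − (-0.20)(-0.35)] = 0.2125
  C_31 = (-0.20)(-0.15) − (-0.20)(0.80) = 0.1900
  C_32 = −[(0.95)(-0.15) − (-0.20)(-0.15)] = 0.1725
  C_33 = (0.95)(0.80) − (-0.20)(-0.15) = 0.7300
det(I−A) = Σ_j (I−A)_1j·C_1j = (0.95)(0.5375) + (-0.20)(0.1575) + (-0.20)(0.3025) = 0.418625
adj(I−A) = Cᵀ =
  [ 0.5375   0.1700   0.1900]
  [ 0.1575   0.5950   0.1725]
  [ 0.3025   0.2125   0.7300]
(I − A)⁻¹ = adj(I−A) / det(I−A) ≈
  [   1.2840     0.4061     0.4539]
  [   0.3762     1.4213     0.4121]
  [   0.7226     0.5076     1.7438]
x = (I − A)⁻¹ d = adj(I−A)·d / det(I−A), with det(I−A) = 0.418625:
  x_H = (0.5375·180 + 0.1700·60 + 0.1900·160) / 0.418625 = 137.35 / 0.418625 ≈ 328.10
  x_B = (0.1575·180 + 0.5950·60 + 0.1725·160) / 0.418625 = 91.65 / 0.418625 ≈ 218.93
  x_R = (0.3025·180 + 0.2125·60 + 0.7300·160) / 0.418625 = 184.00 / 0.418625 ≈ 439.53

x_H = 328.10, x_B = 218.93, x_R = 439.53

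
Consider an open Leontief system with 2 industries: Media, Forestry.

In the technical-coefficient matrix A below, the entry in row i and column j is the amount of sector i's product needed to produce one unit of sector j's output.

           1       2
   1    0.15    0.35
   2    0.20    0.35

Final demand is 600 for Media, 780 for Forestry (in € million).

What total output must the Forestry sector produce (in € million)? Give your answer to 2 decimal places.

I − A =
  [   0.85    -0.35]
  [  -0.20     0.65]
det(I−A) = (0.85)(0.65) − (-0.35)(-0.20) = 0.4825
adj(I−A) = [[0.65, 0.35], [0.20, 0.85]]
(I − A)⁻¹ = adj(I−A) / det(I−A) ≈
  [   1.3472     0.7254]
  [   0.4145     1.7617]
x = (I − A)⁻¹ d = adj(I−A)·d / det(I−A), with det(I−A) = 0.4825:
  x_1 = (0.65·600 + 0.35·780) / 0.4825 = 663.00 / 0.4825 ≈ 1374.09
  x_2 = (0.20·600 + 0.85·780) / 0.4825 = 783.00 / 0.4825 ≈ 1622.80

x_2 = 1622.80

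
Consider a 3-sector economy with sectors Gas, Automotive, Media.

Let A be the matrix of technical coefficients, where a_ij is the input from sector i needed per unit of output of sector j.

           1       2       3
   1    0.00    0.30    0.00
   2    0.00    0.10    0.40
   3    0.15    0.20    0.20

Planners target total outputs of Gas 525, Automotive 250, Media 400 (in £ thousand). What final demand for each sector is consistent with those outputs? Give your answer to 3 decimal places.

d_1 = 450.000, d_2 = 65.000, d_3 = 191.250

I − A =
  [   1.00    -0.30     0.00]
  [   0.00     0.90    -0.40]
  [  -0.15    -0.20     0.80]
d = (I − A) x:
  d_1 = (+1.00)·525 + (-0.30)·250 + (+0.00)·400 = 450.000
  d_2 = (+0.00)·525 + (+0.90)·250 + (-0.40)·400 = 65.000
  d_3 = (-0.15)·525 + (-0.20)·250 + (+0.80)·400 = 191.250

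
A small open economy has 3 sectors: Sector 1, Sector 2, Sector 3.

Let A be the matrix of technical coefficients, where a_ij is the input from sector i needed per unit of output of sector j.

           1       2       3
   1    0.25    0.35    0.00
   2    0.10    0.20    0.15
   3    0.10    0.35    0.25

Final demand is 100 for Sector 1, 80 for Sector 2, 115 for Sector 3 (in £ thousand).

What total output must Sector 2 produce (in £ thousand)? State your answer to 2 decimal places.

I − A =
  [   0.75    -0.35     0.00]
  [  -0.10     0.80    -0.15]
  [  -0.10    -0.35     0.75]
Cofactors of I−A, C_ij = (−1)^(i+j)·(minor ij) (rows/columns in the sector order above):
  C_11 = (0.80)(0.75) − (-0.15)(-0.35) = 0.5475
  C_12 = −[(-0.10)(0.75) − (-0.15)(-0.10)] = 0.0900
  C_13 = (-0.10)(-0.35) − (0.80)(-0.10) = 0.1150
  C_21 = −[(-0.35)(0.75) − (0.00)(-0.35)] = 0.2625
  C_22 = (0.75)(0.75) − (0.00)(-0.10) = 0.5625
  C_23 = −[(0.75)(-0.35) − (-0.35)(-0.10)] = 0.2975
  C_31 = (-0.35)(-0.15) − (0.00)(0.80) = 0.0525
  C_32 = −[(0.75)(-0.15) − (0.00)(-0.10)] = 0.1125
  C_33 = (0.75)(0.80) − (-0.35)(-0.10) = 0.5650
det(I−A) = Σ_j (I−A)_1j·C_1j = (0.75)(0.5475) + (-0.35)(0.0900) + (0.00)(0.1150) = 0.379125
adj(I−A) = Cᵀ =
  [ 0.5475   0.2625   0.0525]
  [ 0.0900   0.5625   0.1125]
  [ 0.1150   0.2975   0.5650]
(I − A)⁻¹ = adj(I−A) / det(I−A) ≈
  [   1.4441     0.6924     0.1385]
  [   0.2374     1.4837     0.2967]
  [   0.3033     0.7847     1.4903]
x = (I − A)⁻¹ d = adj(I−A)·d / det(I−A), with det(I−A) = 0.379125:
  x_1 = (0.5475·100 + 0.2625·80 + 0.0525·115) / 0.379125 = 81.7875 / 0.379125 ≈ 215.73
  x_2 = (0.0900·100 + 0.5625·80 + 0.1125·115) / 0.379125 = 66.9375 / 0.379125 ≈ 176.56
  x_3 = (0.1150·100 + 0.2975·80 + 0.5650·115) / 0.379125 = 100.275 / 0.379125 ≈ 264.49

x_2 = 176.56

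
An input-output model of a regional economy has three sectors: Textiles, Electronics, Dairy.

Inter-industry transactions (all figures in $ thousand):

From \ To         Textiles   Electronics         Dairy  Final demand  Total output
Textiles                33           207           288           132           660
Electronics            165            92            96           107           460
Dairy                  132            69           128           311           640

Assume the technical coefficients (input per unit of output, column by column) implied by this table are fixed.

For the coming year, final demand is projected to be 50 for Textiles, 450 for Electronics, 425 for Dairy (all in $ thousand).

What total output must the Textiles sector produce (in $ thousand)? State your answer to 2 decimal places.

Technical coefficients a_ij = z_ij / X_j:
  a_TT = 33/660 = 0.05, a_ET = 165/660 = 0.25, a_DT = 132/660 = 0.20
  a_TE = 207/460 = 0.45, a_EE = 92/460 = 0.20, a_DE = 69/460 = 0.15
  a_TD = 288/640 = 0.45, a_ED = 96/640 = 0.15, a_DD = 128/640 = 0.20
I − A =
  [   0.95    -0.45    -0.45]
  [  -0.25     0.80    -0.15]
  [  -0.20    -0.15     0.80]
Cofactors of I−A, C_ij = (−1)^(i+j)·(minor ij) (rows/columns in the sector order above):
  C_11 = (0.80)(0.80) − (-0.15)(-0.15) = 0.6175
  C_12 = −[(-0.25)(0.80) − (-0.15)(-0.20)] = 0.2300
  C_13 = (-0.25)(-0.15) − (0.80)(-0.20) = 0.1975
  C_21 = −[(-0.45)(0.80) − (-0.45)(-0.15)] = 0.4275
  C_22 = (0.95)(0.80) − (-0.45)(-0.20) = 0.6700
  C_23 = −[(0.95)(-0.15) − (-0.45)(-0.20)] = 0.2325
  C_31 = (-0.45)(-0.15) − (-0.45)(0.80) = 0.4275
  C_32 = −[(0.95)(-0.15) − (-0.45)(-0.25)] = 0.2550
  C_33 = (0.95)(0.80) − (-0.45)(-0.25) = 0.6475
det(I−A) = Σ_j (I−A)_1j·C_1j = (0.95)(0.6175) + (-0.45)(0.2300) + (-0.45)(0.1975) = 0.39425
adj(I−A) = Cᵀ =
  [ 0.6175   0.4275   0.4275]
  [ 0.2300   0.6700   0.2550]
  [ 0.1975   0.2325   0.6475]
(I − A)⁻¹ = adj(I−A) / det(I−A) ≈
  [   1.5663     1.0843     1.0843]
  [   0.5834     1.6994     0.6468]
  [   0.5010     0.5897     1.6424]
x = (I − A)⁻¹ d = adj(I−A)·d / det(I−A), with det(I−A) = 0.39425:
  x_T = (0.6175·50 + 0.4275·450 + 0.4275·425) / 0.39425 = 404.9375 / 0.39425 ≈ 1027.11
  x_E = (0.2300·50 + 0.6700·450 + 0.2550·425) / 0.39425 = 421.375 / 0.39425 ≈ 1068.80
  x_D = (0.1975·50 + 0.2325·450 + 0.6475·425) / 0.39425 = 389.6875 / 0.39425 ≈ 988.43

x_T = 1027.11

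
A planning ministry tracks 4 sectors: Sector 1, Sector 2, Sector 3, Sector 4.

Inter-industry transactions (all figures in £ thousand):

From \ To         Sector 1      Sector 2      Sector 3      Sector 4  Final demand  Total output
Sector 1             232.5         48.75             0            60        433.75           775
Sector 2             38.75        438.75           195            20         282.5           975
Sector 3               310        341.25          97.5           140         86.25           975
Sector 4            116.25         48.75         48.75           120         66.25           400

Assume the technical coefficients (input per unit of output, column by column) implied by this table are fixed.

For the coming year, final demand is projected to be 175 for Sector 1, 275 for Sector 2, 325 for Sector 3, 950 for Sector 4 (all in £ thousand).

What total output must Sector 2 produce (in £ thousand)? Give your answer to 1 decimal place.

Technical coefficients a_ij = z_ij / X_j:
  a_11 = 232.5/775 = 0.30, a_21 = 38.75/775 = 0.05, a_31 = 310/775 = 0.40, a_41 = 116.25/775 = 0.15
  a_12 = 48.75/975 = 0.05, a_22 = 438.75/975 = 0.45, a_32 = 341.25/975 = 0.35, a_42 = 48.75/975 = 0.05
  a_13 = 0/975 = 0.00, a_23 = 195/975 = 0.20, a_33 = 97.5/975 = 0.10, a_43 = 48.75/975 = 0.05
  a_14 = 60/400 = 0.15, a_24 = 20/400 = 0.05, a_34 = 140/400 = 0.35, a_44 = 120/400 = 0.30
I − A =
  [   0.70    -0.05     0.00    -0.15]
  [  -0.05     0.55    -0.20    -0.05]
  [  -0.40    -0.35     0.90    -0.35]
  [  -0.15    -0.05    -0.05     0.70]
Compute the cofactors C_ij = (−1)^(i+j)·(3×3 minor ij) of I−A; the adjugate is their transpose:
adj(I−A) = Cᵀ =
  [ 0.281250   0.040000   0.012750   0.069500]
  [ 0.104875   0.405500   0.095625   0.099250]
  [ 0.197625   0.195500   0.252875   0.182750]
  [ 0.081875   0.051500   0.027625   0.291250]
det(I−A) = Σ_j (I−A)_1j·C_1j = (0.70)(0.281250) + (-0.05)(0.104875) + (0.00)(0.197625) + (-0.15)(0.081875) = 0.17935
(I − A)⁻¹ = adj(I−A) / det(I−A) ≈
  [   1.5682     0.2230     0.0711     0.3875]
  [   0.5848     2.2609     0.5332     0.5534]
  [   1.1019     1.0900     1.4100     1.0190]
  [   0.4565     0.2871     0.1540     1.6239]
x = (I − A)⁻¹ d = adj(I−A)·d / det(I−A), with det(I−A) = 0.17935:
  x_1 = (0.281250·175 + 0.040000·275 + 0.012750·325 + 0.069500·950) / 0.17935 = 130.3875 / 0.17935 ≈ 727.0
  x_2 = (0.104875·175 + 0.405500·275 + 0.095625·325 + 0.099250·950) / 0.17935 = 255.23125 / 0.17935 ≈ 1423.1
  x_3 = (0.197625·175 + 0.195500·275 + 0.252875·325 + 0.182750·950) / 0.17935 = 344.14375 / 0.17935 ≈ 1918.8
  x_4 = (0.081875·175 + 0.051500·275 + 0.027625·325 + 0.291250·950) / 0.17935 = 314.15625 / 0.17935 ≈ 1751.6

x_2 = 1423.1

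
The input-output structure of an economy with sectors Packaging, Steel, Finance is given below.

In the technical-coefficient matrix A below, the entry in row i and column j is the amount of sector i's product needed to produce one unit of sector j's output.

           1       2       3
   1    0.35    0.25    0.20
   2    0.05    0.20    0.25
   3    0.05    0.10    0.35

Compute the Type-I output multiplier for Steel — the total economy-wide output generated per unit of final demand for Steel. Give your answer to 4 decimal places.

I − A =
  [   0.65    -0.25    -0.20]
  [  -0.05     0.80    -0.25]
  [  -0.05    -0.10     0.65]
Cofactors of I−A, C_ij = (−1)^(i+j)·(minor ij) (rows/columns in the sector order above):
  C_11 = (0.80)(0.65) − (-0.25)(-0.10) = 0.4950
  C_12 = −[(-0.05)(0.65) − (-0.25)(-0.05)] = 0.0450
  C_13 = (-0.05)(-0.10) − (0.80)(-0.05) = 0.0450
  C_21 = −[(-0.25)(0.65) − (-0.20)(-0.10)] = 0.1825
  C_22 = (0.65)(0.65) − (-0.20)(-0.05) = 0.4125
  C_23 = −[(0.65)(-0.10) − (-0.25)(-0.05)] = 0.0775
  C_31 = (-0.25)(-0.25) − (-0.20)(0.80) = 0.2225
  C_32 = −[(0.65)(-0.25) − (-0.20)(-0.05)] = 0.1725
  C_33 = (0.65)(0.80) − (-0.25)(-0.05) = 0.5075
det(I−A) = Σ_j (I−A)_1j·C_1j = (0.65)(0.4950) + (-0.25)(0.0450) + (-0.20)(0.0450) = 0.3015
adj(I−A) = Cᵀ =
  [ 0.4950   0.1825   0.2225]
  [ 0.0450   0.4125   0.1725]
  [ 0.0450   0.0775   0.5075]
(I − A)⁻¹ = adj(I−A) / det(I−A) ≈
  [   1.64179     0.60531     0.73798]
  [   0.14925     1.36816     0.57214]
  [   0.14925     0.25705     1.68325]
The output multiplier for sector j is the column-j sum of the Leontief inverse (I − A)⁻¹ = adj(I−A) / det(I−A).
Column 2 of adj(I−A): (0.1825, 0.4125, 0.0775); det(I−A) = 0.3015.
m_2 = (0.1825 + 0.4125 + 0.0775) / 0.3015 = 0.6725 / 0.3015 ≈ 2.2305.

m_2 = 2.2305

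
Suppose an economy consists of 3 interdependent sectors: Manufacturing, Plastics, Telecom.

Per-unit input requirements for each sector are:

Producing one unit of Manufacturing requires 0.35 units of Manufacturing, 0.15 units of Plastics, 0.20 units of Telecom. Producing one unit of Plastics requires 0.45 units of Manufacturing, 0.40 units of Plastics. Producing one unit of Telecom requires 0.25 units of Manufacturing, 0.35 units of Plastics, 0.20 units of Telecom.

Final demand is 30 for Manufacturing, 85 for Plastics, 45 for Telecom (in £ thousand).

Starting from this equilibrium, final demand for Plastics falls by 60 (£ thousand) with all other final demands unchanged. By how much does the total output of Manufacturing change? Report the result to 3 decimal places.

Δx_M = -109.924

I − A =
  [   0.65    -0.45    -0.25]
  [  -0.15     0.60    -0.35]
  [  -0.20     0.00     0.80]
Cofactors of I−A, C_ij = (−1)^(i+j)·(minor ij) (rows/columns in the sector order above):
  C_11 = (0.60)(0.80) − (-0.35)(0.00) = 0.4800
  C_12 = −[(-0.15)(0.80) − (-0.35)(-0.20)] = 0.1900
  C_13 = (-0.15)(0.00) − (0.60)(-0.20) = 0.1200
  C_21 = −[(-0.45)(0.80) − (-0.25)(0.00)] = 0.3600
  C_22 = (0.65)(0.80) − (-0.25)(-0.20) = 0.4700
  C_23 = −[(0.65)(0.00) − (-0.45)(-0.20)] = 0.0900
  C_31 = (-0.45)(-0.35) − (-0.25)(0.60) = 0.3075
  C_32 = −[(0.65)(-0.35) − (-0.25)(-0.15)] = 0.2650
  C_33 = (0.65)(0.60) − (-0.45)(-0.15) = 0.3225
det(I−A) = Σ_j (I−A)_1j·C_1j = (0.65)(0.4800) + (-0.45)(0.1900) + (-0.25)(0.1200) = 0.1965
adj(I−A) = Cᵀ =
  [ 0.4800   0.3600   0.3075]
  [ 0.1900   0.4700   0.2650]
  [ 0.1200   0.0900   0.3225]
(I − A)⁻¹ = adj(I−A) / det(I−A) ≈
  [   2.4427     1.8321     1.5649]
  [   0.9669     2.3919     1.3486]
  [   0.6107     0.4580     1.6412]
Δx = (I − A)⁻¹ Δd with Δd having -60 in the Plastics component and 0 elsewhere.
So Δx_M = L_MP · (-60), where L_MP = adj(I−A)_MP / det(I−A) = 0.3600 / 0.1965.
Δx_M = 0.3600 × (-60) / 0.1965 = -21.60 / 0.1965 ≈ -109.924.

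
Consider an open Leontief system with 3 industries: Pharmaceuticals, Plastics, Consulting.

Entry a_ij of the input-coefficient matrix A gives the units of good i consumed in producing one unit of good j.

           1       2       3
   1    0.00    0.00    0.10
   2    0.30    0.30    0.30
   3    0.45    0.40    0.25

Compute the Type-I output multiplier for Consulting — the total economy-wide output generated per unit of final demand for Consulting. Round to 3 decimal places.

I − A =
  [   1.00     0.00    -0.10]
  [  -0.30     0.70    -0.30]
  [  -0.45    -0.40     0.75]
Cofactors of I−A, C_ij = (−1)^(i+j)·(minor ij) (rows/columns in the sector order above):
  C_11 = (0.70)(0.75) − (-0.30)(-0.40) = 0.4050
  C_12 = −[(-0.30)(0.75) − (-0.30)(-0.45)] = 0.3600
  C_13 = (-0.30)(-0.40) − (0.70)(-0.45) = 0.4350
  C_21 = −[(0.00)(0.75) − (-0.10)(-0.40)] = 0.0400
  C_22 = (1.00)(0.75) − (-0.10)(-0.45) = 0.7050
  C_23 = −[(1.00)(-0.40) − (0.00)(-0.45)] = 0.4000
  C_31 = (0.00)(-0.30) − (-0.10)(0.70) = 0.0700
  C_32 = −[(1.00)(-0.30) − (-0.10)(-0.30)] = 0.3300
  C_33 = (1.00)(0.70) − (0.00)(-0.30) = 0.7000
det(I−A) = Σ_j (I−A)_1j·C_1j = (1.00)(0.4050) + (0.00)(0.3600) + (-0.10)(0.4350) = 0.3615
adj(I−A) = Cᵀ =
  [ 0.4050   0.0400   0.0700]
  [ 0.3600   0.7050   0.3300]
  [ 0.4350   0.4000   0.7000]
(I − A)⁻¹ = adj(I−A) / det(I−A) ≈
  [   1.1203     0.1107     0.1936]
  [   0.9959     1.9502     0.9129]
  [   1.2033     1.1065     1.9364]
The output multiplier for sector j is the column-j sum of the Leontief inverse (I − A)⁻¹ = adj(I−A) / det(I−A).
Column 3 of adj(I−A): (0.0700, 0.3300, 0.7000); det(I−A) = 0.3615.
m_3 = (0.0700 + 0.3300 + 0.7000) / 0.3615 = 1.10 / 0.3615 ≈ 3.043.

m_3 = 3.043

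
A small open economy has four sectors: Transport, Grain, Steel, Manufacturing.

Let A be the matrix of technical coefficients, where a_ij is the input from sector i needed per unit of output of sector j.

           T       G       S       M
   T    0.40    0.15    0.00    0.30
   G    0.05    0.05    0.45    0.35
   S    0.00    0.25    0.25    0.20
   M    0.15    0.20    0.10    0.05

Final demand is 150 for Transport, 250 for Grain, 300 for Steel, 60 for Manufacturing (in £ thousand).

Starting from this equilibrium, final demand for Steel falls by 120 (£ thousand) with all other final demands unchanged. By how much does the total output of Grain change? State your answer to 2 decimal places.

Δx_G = -129.21

I − A =
  [   0.60    -0.15     0.00    -0.30]
  [  -0.05     0.95    -0.45    -0.35]
  [   0.00    -0.25     0.75    -0.20]
  [  -0.15    -0.20    -0.10     0.95]
Compute the cofactors C_ij = (−1)^(i+j)·(3×3 minor ij) of I−A; the adjugate is their transpose:
adj(I−A) = Cᵀ =
  [ 0.471750   0.156375   0.124875   0.232875]
  [ 0.087500   0.381750   0.258750   0.222750]
  [ 0.055500   0.159750   0.438750   0.168750]
  [ 0.098750   0.121875   0.120375   0.354375]
det(I−A) = Σ_j (I−A)_1j·C_1j = (0.60)(0.471750) + (-0.15)(0.087500) + (0.00)(0.055500) + (-0.30)(0.098750) = 0.2403
(I − A)⁻¹ = adj(I−A) / det(I−A) ≈
  [   1.9632     0.6507     0.5197     0.9691]
  [   0.3641     1.5886     1.0768     0.9270]
  [   0.2310     0.6648     1.8258     0.7022]
  [   0.4109     0.5072     0.5009     1.4747]
Δx = (I − A)⁻¹ Δd with Δd having -120 in the Steel component and 0 elsewhere.
So Δx_G = L_GS · (-120), where L_GS = adj(I−A)_GS / det(I−A) = 0.258750 / 0.2403.
Δx_G = 0.258750 × (-120) / 0.2403 = -31.05 / 0.2403 ≈ -129.21.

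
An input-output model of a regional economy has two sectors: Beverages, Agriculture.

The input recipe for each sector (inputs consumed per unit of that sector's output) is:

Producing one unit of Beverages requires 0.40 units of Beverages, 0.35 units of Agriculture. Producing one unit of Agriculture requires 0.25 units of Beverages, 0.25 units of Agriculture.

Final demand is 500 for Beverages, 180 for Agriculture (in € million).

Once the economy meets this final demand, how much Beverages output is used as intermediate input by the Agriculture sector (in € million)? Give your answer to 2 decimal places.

I − A =
  [   0.60    -0.25]
  [  -0.35     0.75]
det(I−A) = (0.60)(0.75) − (-0.25)(-0.35) = 0.3625
adj(I−A) = [[0.75, 0.25], [0.35, 0.60]]
(I − A)⁻¹ = adj(I−A) / det(I−A) ≈
  [   2.0690     0.6897]
  [   0.9655     1.6552]
First solve x = (I − A)⁻¹ d = adj(I−A)·d / det(I−A); in particular x_2 = (0.35·500 + 0.60·180) / 0.3625 = 283.00 / 0.3625 ≈ 780.6897.
Intermediate flow from 1 to 2: z_12 = a_12 · x_2 = 0.25 × 283.00 / 0.3625 = 70.75 / 0.3625 ≈ 195.17.

z_12 = 195.17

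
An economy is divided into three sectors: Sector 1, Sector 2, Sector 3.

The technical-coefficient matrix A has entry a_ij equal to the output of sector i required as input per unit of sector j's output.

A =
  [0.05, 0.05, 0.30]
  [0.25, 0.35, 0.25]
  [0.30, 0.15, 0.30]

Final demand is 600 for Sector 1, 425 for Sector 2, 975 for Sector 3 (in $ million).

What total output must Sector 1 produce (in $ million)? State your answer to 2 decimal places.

x_1 = 1548.51

I − A =
  [   0.95    -0.05    -0.30]
  [  -0.25     0.65    -0.25]
  [  -0.30    -0.15     0.70]
Cofactors of I−A, C_ij = (−1)^(i+j)·(minor ij) (rows/columns in the sector order above):
  C_11 = (0.65)(0.70) − (-0.25)(-0.15) = 0.4175
  C_12 = −[(-0.25)(0.70) − (-0.25)(-0.30)] = 0.2500
  C_13 = (-0.25)(-0.15) − (0.65)(-0.30) = 0.2325
  C_21 = −[(-0.05)(0.70) − (-0.30)(-0.15)] = 0.0800
  C_22 = (0.95)(0.70) − (-0.30)(-0.30) = 0.5750
  C_23 = −[(0.95)(-0.15) − (-0.05)(-0.30)] = 0.1575
  C_31 = (-0.05)(-0.25) − (-0.30)(0.65) = 0.2075
  C_32 = −[(0.95)(-0.25) − (-0.30)(-0.25)] = 0.3125
  C_33 = (0.95)(0.65) − (-0.05)(-0.25) = 0.6050
det(I−A) = Σ_j (I−A)_1j·C_1j = (0.95)(0.4175) + (-0.05)(0.2500) + (-0.30)(0.2325) = 0.314375
adj(I−A) = Cᵀ =
  [ 0.4175   0.0800   0.2075]
  [ 0.2500   0.5750   0.3125]
  [ 0.2325   0.1575   0.6050]
(I − A)⁻¹ = adj(I−A) / det(I−A) ≈
  [   1.3280     0.2545     0.6600]
  [   0.7952     1.8290     0.9940]
  [   0.7396     0.5010     1.9245]
x = (I − A)⁻¹ d = adj(I−A)·d / det(I−A), with det(I−A) = 0.314375:
  x_1 = (0.4175·600 + 0.0800·425 + 0.2075·975) / 0.314375 = 486.8125 / 0.314375 ≈ 1548.51
  x_2 = (0.2500·600 + 0.5750·425 + 0.3125·975) / 0.314375 = 699.0625 / 0.314375 ≈ 2223.66
  x_3 = (0.2325·600 + 0.1575·425 + 0.6050·975) / 0.314375 = 796.3125 / 0.314375 ≈ 2533.00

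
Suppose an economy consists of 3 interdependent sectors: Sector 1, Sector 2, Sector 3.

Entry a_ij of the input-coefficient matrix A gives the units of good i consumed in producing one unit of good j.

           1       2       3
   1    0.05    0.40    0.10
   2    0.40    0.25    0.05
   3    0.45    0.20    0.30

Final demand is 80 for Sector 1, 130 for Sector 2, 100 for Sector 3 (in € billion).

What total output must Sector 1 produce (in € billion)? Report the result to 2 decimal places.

x_1 = 274.73

I − A =
  [   0.95    -0.40    -0.10]
  [  -0.40     0.75    -0.05]
  [  -0.45    -0.20     0.70]
Cofactors of I−A, C_ij = (−1)^(i+j)·(minor ij) (rows/columns in the sector order above):
  C_11 = (0.75)(0.70) − (-0.05)(-0.20) = 0.5150
  C_12 = −[(-0.40)(0.70) − (-0.05)(-0.45)] = 0.3025
  C_13 = (-0.40)(-0.20) − (0.75)(-0.45) = 0.4175
  C_21 = −[(-0.40)(0.70) − (-0.10)(-0.20)] = 0.3000
  C_22 = (0.95)(0.70) − (-0.10)(-0.45) = 0.6200
  C_23 = −[(0.95)(-0.20) − (-0.40)(-0.45)] = 0.3700
  C_31 = (-0.40)(-0.05) − (-0.10)(0.75) = 0.0950
  C_32 = −[(0.95)(-0.05) − (-0.10)(-0.40)] = 0.0875
  C_33 = (0.95)(0.75) − (-0.40)(-0.40) = 0.5525
det(I−A) = Σ_j (I−A)_1j·C_1j = (0.95)(0.5150) + (-0.40)(0.3025) + (-0.10)(0.4175) = 0.3265
adj(I−A) = Cᵀ =
  [ 0.5150   0.3000   0.0950]
  [ 0.3025   0.6200   0.0875]
  [ 0.4175   0.3700   0.5525]
(I − A)⁻¹ = adj(I−A) / det(I−A) ≈
  [   1.5773     0.9188     0.2910]
  [   0.9265     1.8989     0.2680]
  [   1.2787     1.1332     1.6922]
x = (I − A)⁻¹ d = adj(I−A)·d / det(I−A), with det(I−A) = 0.3265:
  x_1 = (0.5150·80 + 0.3000·130 + 0.0950·100) / 0.3265 = 89.70 / 0.3265 ≈ 274.73
  x_2 = (0.3025·80 + 0.6200·130 + 0.0875·100) / 0.3265 = 113.55 / 0.3265 ≈ 347.78
  x_3 = (0.4175·80 + 0.3700·130 + 0.5525·100) / 0.3265 = 136.75 / 0.3265 ≈ 418.84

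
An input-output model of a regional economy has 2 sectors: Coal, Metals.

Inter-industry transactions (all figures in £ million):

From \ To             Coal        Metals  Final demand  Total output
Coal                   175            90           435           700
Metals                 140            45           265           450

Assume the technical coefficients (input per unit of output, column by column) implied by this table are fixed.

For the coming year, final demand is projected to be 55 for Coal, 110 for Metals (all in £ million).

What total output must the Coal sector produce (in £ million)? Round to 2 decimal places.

x_1 = 112.60

Technical coefficients a_ij = z_ij / X_j:
  a_11 = 175/700 = 0.25, a_21 = 140/700 = 0.20
  a_12 = 90/450 = 0.20, a_22 = 45/450 = 0.10
I − A =
  [   0.75    -0.20]
  [  -0.20     0.90]
det(I−A) = (0.75)(0.90) − (-0.20)(-0.20) = 0.6350
adj(I−A) = [[0.90, 0.20], [0.20, 0.75]]
(I − A)⁻¹ = adj(I−A) / det(I−A) ≈
  [   1.4173     0.3150]
  [   0.3150     1.1811]
x = (I − A)⁻¹ d = adj(I−A)·d / det(I−A), with det(I−A) = 0.6350:
  x_1 = (0.90·55 + 0.20·110) / 0.6350 = 71.50 / 0.6350 ≈ 112.60
  x_2 = (0.20·55 + 0.75·110) / 0.6350 = 93.50 / 0.6350 ≈ 147.24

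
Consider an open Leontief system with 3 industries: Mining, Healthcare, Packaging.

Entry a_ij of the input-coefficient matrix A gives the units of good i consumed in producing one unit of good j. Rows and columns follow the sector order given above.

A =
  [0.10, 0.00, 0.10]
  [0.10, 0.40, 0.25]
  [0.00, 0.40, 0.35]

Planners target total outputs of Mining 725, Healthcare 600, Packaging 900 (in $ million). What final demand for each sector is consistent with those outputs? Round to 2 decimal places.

I − A =
  [   0.90     0.00    -0.10]
  [  -0.10     0.60    -0.25]
  [   0.00    -0.40     0.65]
d = (I − A) x:
  d_1 = (+0.90)·725 + (+0.00)·600 + (-0.10)·900 = 562.50
  d_2 = (-0.10)·725 + (+0.60)·600 + (-0.25)·900 = 62.50
  d_3 = (+0.00)·725 + (-0.40)·600 + (+0.65)·900 = 345.00

d_1 = 562.50, d_2 = 62.50, d_3 = 345.00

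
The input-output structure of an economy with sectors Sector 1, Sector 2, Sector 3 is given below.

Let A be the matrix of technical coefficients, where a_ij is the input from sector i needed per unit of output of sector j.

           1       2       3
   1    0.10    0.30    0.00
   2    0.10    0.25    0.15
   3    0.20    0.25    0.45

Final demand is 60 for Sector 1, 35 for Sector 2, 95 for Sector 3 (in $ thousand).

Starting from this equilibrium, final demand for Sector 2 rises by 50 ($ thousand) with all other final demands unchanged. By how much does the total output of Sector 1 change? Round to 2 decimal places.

I − A =
  [   0.90    -0.30     0.00]
  [  -0.10     0.75    -0.15]
  [  -0.20    -0.25     0.55]
Cofactors of I−A, C_ij = (−1)^(i+j)·(minor ij) (rows/columns in the sector order above):
  C_11 = (0.75)(0.55) − (-0.15)(-0.25) = 0.3750
  C_12 = −[(-0.10)(0.55) − (-0.15)(-0.20)] = 0.0850
  C_13 = (-0.10)(-0.25) − (0.75)(-0.20) = 0.1750
  C_21 = −[(-0.30)(0.55) − (0.00)(-0.25)] = 0.1650
  C_22 = (0.90)(0.55) − (0.00)(-0.20) = 0.4950
  C_23 = −[(0.90)(-0.25) − (-0.30)(-0.20)] = 0.2850
  C_31 = (-0.30)(-0.15) − (0.00)(0.75) = 0.0450
  C_32 = −[(0.90)(-0.15) − (0.00)(-0.10)] = 0.1350
  C_33 = (0.90)(0.75) − (-0.30)(-0.10) = 0.6450
det(I−A) = Σ_j (I−A)_1j·C_1j = (0.90)(0.3750) + (-0.30)(0.0850) + (0.00)(0.1750) = 0.3120
adj(I−A) = Cᵀ =
  [ 0.3750   0.1650   0.0450]
  [ 0.0850   0.4950   0.1350]
  [ 0.1750   0.2850   0.6450]
(I − A)⁻¹ = adj(I−A) / det(I−A) ≈
  [   1.2019     0.5288     0.1442]
  [   0.2724     1.5865     0.4327]
  [   0.5609     0.9135     2.0673]
Δx = (I − A)⁻¹ Δd with Δd having +50 in the Sector 2 component and 0 elsewhere.
So Δx_1 = L_12 · (+50), where L_12 = adj(I−A)_12 / det(I−A) = 0.1650 / 0.3120.
Δx_1 = 0.1650 × (+50) / 0.3120 = 8.25 / 0.3120 ≈ 26.44.

Δx_1 = 26.44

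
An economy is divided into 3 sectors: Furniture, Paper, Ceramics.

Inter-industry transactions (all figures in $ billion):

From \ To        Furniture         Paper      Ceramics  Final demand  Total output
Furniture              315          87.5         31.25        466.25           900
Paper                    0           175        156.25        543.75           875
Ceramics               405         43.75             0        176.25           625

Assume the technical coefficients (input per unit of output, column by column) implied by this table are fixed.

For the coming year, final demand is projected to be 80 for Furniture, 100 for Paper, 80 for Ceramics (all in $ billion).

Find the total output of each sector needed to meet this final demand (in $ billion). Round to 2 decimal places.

x_1 = 162.55, x_2 = 175.60, x_3 = 161.93

Technical coefficients a_ij = z_ij / X_j:
  a_11 = 315/900 = 0.35, a_21 = 0/900 = 0.00, a_31 = 405/900 = 0.45
  a_12 = 87.5/875 = 0.10, a_22 = 175/875 = 0.20, a_32 = 43.75/875 = 0.05
  a_13 = 31.25/625 = 0.05, a_23 = 156.25/625 = 0.25, a_33 = 0/625 = 0.00
I − A =
  [   0.65    -0.10    -0.05]
  [   0.00     0.80    -0.25]
  [  -0.45    -0.05     1.00]
Cofactors of I−A, C_ij = (−1)^(i+j)·(minor ij) (rows/columns in the sector order above):
  C_11 = (0.80)(1.00) − (-0.25)(-0.05) = 0.7875
  C_12 = −[(0.00)(1.00) − (-0.25)(-0.45)] = 0.1125
  C_13 = (0.00)(-0.05) − (0.80)(-0.45) = 0.3600
  C_21 = −[(-0.10)(1.00) − (-0.05)(-0.05)] = 0.1025
  C_22 = (0.65)(1.00) − (-0.05)(-0.45) = 0.6275
  C_23 = −[(0.65)(-0.05) − (-0.10)(-0.45)] = 0.0775
  C_31 = (-0.10)(-0.25) − (-0.05)(0.80) = 0.0650
  C_32 = −[(0.65)(-0.25) − (-0.05)(0.00)] = 0.1625
  C_33 = (0.65)(0.80) − (-0.10)(0.00) = 0.5200
det(I−A) = Σ_j (I−A)_1j·C_1j = (0.65)(0.7875) + (-0.10)(0.1125) + (-0.05)(0.3600) = 0.482625
adj(I−A) = Cᵀ =
  [ 0.7875   0.1025   0.0650]
  [ 0.1125   0.6275   0.1625]
  [ 0.3600   0.0775   0.5200]
(I − A)⁻¹ = adj(I−A) / det(I−A) ≈
  [   1.6317     0.2124     0.1347]
  [   0.2331     1.3002     0.3367]
  [   0.7459     0.1606     1.0774]
x = (I − A)⁻¹ d = adj(I−A)·d / det(I−A), with det(I−A) = 0.482625:
  x_1 = (0.7875·80 + 0.1025·100 + 0.0650·80) / 0.482625 = 78.45 / 0.482625 ≈ 162.55
  x_2 = (0.1125·80 + 0.6275·100 + 0.1625·80) / 0.482625 = 84.75 / 0.482625 ≈ 175.60
  x_3 = (0.3600·80 + 0.0775·100 + 0.5200·80) / 0.482625 = 78.15 / 0.482625 ≈ 161.93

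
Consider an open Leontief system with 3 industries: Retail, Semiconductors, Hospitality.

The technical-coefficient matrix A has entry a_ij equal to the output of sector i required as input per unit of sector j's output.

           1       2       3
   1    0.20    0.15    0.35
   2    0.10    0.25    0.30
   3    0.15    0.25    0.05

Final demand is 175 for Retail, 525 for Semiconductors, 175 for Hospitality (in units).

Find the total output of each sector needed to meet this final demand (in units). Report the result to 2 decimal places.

x_1 = 648.99, x_2 = 1007.23, x_3 = 551.74

I − A =
  [   0.80    -0.15    -0.35]
  [  -0.10     0.75    -0.30]
  [  -0.15    -0.25     0.95]
Cofactors of I−A, C_ij = (−1)^(i+j)·(minor ij) (rows/columns in the sector order above):
  C_11 = (0.75)(0.95) − (-0.30)(-0.25) = 0.6375
  C_12 = −[(-0.10)(0.95) − (-0.30)(-0.15)] = 0.1400
  C_13 = (-0.10)(-0.25) − (0.75)(-0.15) = 0.1375
  C_21 = −[(-0.15)(0.95) − (-0.35)(-0.25)] = 0.2300
  C_22 = (0.80)(0.95) − (-0.35)(-0.15) = 0.7075
  C_23 = −[(0.80)(-0.25) − (-0.15)(-0.15)] = 0.2225
  C_31 = (-0.15)(-0.30) − (-0.35)(0.75) = 0.3075
  C_32 = −[(0.80)(-0.30) − (-0.35)(-0.10)] = 0.2750
  C_33 = (0.80)(0.75) − (-0.15)(-0.10) = 0.5850
det(I−A) = Σ_j (I−A)_1j·C_1j = (0.80)(0.6375) + (-0.15)(0.1400) + (-0.35)(0.1375) = 0.440875
adj(I−A) = Cᵀ =
  [ 0.6375   0.2300   0.3075]
  [ 0.1400   0.7075   0.2750]
  [ 0.1375   0.2225   0.5850]
(I − A)⁻¹ = adj(I−A) / det(I−A) ≈
  [   1.4460     0.5217     0.6975]
  [   0.3176     1.6048     0.6238]
  [   0.3119     0.5047     1.3269]
x = (I − A)⁻¹ d = adj(I−A)·d / det(I−A), with det(I−A) = 0.440875:
  x_1 = (0.6375·175 + 0.2300·525 + 0.3075·175) / 0.440875 = 286.125 / 0.440875 ≈ 648.99
  x_2 = (0.1400·175 + 0.7075·525 + 0.2750·175) / 0.440875 = 444.0625 / 0.440875 ≈ 1007.23
  x_3 = (0.1375·175 + 0.2225·525 + 0.5850·175) / 0.440875 = 243.25 / 0.440875 ≈ 551.74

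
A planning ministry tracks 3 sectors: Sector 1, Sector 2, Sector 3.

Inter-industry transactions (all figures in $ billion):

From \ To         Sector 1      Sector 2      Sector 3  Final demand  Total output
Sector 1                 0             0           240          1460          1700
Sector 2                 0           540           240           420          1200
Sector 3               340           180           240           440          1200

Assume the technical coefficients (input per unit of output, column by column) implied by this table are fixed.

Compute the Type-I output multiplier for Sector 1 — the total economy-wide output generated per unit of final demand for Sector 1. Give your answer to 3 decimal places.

m_1 = 1.443

Technical coefficients a_ij = z_ij / X_j:
  a_11 = 0/1700 = 0.00, a_21 = 0/1700 = 0.00, a_31 = 340/1700 = 0.20
  a_12 = 0/1200 = 0.00, a_22 = 540/1200 = 0.45, a_32 = 180/1200 = 0.15
  a_13 = 240/1200 = 0.20, a_23 = 240/1200 = 0.20, a_33 = 240/1200 = 0.20
I − A =
  [   1.00     0.00    -0.20]
  [   0.00     0.55    -0.20]
  [  -0.20    -0.15     0.80]
Cofactors of I−A, C_ij = (−1)^(i+j)·(minor ij) (rows/columns in the sector order above):
  C_11 = (0.55)(0.80) − (-0.20)(-0.15) = 0.4100
  C_12 = −[(0.00)(0.80) − (-0.20)(-0.20)] = 0.0400
  C_13 = (0.00)(-0.15) − (0.55)(-0.20) = 0.1100
  C_21 = −[(0.00)(0.80) − (-0.20)(-0.15)] = 0.0300
  C_22 = (1.00)(0.80) − (-0.20)(-0.20) = 0.7600
  C_23 = −[(1.00)(-0.15) − (0.00)(-0.20)] = 0.1500
  C_31 = (0.00)(-0.20) − (-0.20)(0.55) = 0.1100
  C_32 = −[(1.00)(-0.20) − (-0.20)(0.00)] = 0.2000
  C_33 = (1.00)(0.55) − (0.00)(0.00) = 0.5500
det(I−A) = Σ_j (I−A)_1j·C_1j = (1.00)(0.4100) + (0.00)(0.0400) + (-0.20)(0.1100) = 0.3880
adj(I−A) = Cᵀ =
  [ 0.4100   0.0300   0.1100]
  [ 0.0400   0.7600   0.2000]
  [ 0.1100   0.1500   0.5500]
(I − A)⁻¹ = adj(I−A) / det(I−A) ≈
  [   1.0567     0.0773     0.2835]
  [   0.1031     1.9588     0.5155]
  [   0.2835     0.3866     1.4175]
The output multiplier for sector j is the column-j sum of the Leontief inverse (I − A)⁻¹ = adj(I−A) / det(I−A).
Column 1 of adj(I−A): (0.4100, 0.0400, 0.1100); det(I−A) = 0.3880.
m_1 = (0.4100 + 0.0400 + 0.1100) / 0.3880 = 0.56 / 0.3880 ≈ 1.443.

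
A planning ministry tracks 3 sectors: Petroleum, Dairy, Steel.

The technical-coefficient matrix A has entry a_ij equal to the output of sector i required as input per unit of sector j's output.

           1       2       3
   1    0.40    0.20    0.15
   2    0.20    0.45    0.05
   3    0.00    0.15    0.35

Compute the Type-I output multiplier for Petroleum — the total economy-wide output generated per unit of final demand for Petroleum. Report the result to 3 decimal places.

m_1 = 2.841

I − A =
  [   0.60    -0.20    -0.15]
  [  -0.20     0.55    -0.05]
  [   0.00    -0.15     0.65]
Cofactors of I−A, C_ij = (−1)^(i+j)·(minor ij) (rows/columns in the sector order above):
  C_11 = (0.55)(0.65) − (-0.05)(-0.15) = 0.3500
  C_12 = −[(-0.20)(0.65) − (-0.05)(0.00)] = 0.1300
  C_13 = (-0.20)(-0.15) − (0.55)(0.00) = 0.0300
  C_21 = −[(-0.20)(0.65) − (-0.15)(-0.15)] = 0.1525
  C_22 = (0.60)(0.65) − (-0.15)(0.00) = 0.3900
  C_23 = −[(0.60)(-0.15) − (-0.20)(0.00)] = 0.0900
  C_31 = (-0.20)(-0.05) − (-0.15)(0.55) = 0.0925
  C_32 = −[(0.60)(-0.05) − (-0.15)(-0.20)] = 0.0600
  C_33 = (0.60)(0.55) − (-0.20)(-0.20) = 0.2900
det(I−A) = Σ_j (I−A)_1j·C_1j = (0.60)(0.3500) + (-0.20)(0.1300) + (-0.15)(0.0300) = 0.1795
adj(I−A) = Cᵀ =
  [ 0.3500   0.1525   0.0925]
  [ 0.1300   0.3900   0.0600]
  [ 0.0300   0.0900   0.2900]
(I − A)⁻¹ = adj(I−A) / det(I−A) ≈
  [   1.9499     0.8496     0.5153]
  [   0.7242     2.1727     0.3343]
  [   0.1671     0.5014     1.6156]
The output multiplier for sector j is the column-j sum of the Leontief inverse (I − A)⁻¹ = adj(I−A) / det(I−A).
Column 1 of adj(I−A): (0.3500, 0.1300, 0.0300); det(I−A) = 0.1795.
m_1 = (0.3500 + 0.1300 + 0.0300) / 0.1795 = 0.51 / 0.1795 ≈ 2.841.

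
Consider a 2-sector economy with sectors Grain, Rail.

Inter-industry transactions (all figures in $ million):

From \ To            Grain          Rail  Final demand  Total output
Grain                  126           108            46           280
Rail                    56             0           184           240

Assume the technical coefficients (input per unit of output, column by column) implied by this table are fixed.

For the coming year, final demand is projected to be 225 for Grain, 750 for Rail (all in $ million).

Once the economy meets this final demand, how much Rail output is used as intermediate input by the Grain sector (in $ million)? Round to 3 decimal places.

z_21 = 244.565

Technical coefficients a_ij = z_ij / X_j:
  a_11 = 126/280 = 0.45, a_21 = 56/280 = 0.20
  a_12 = 108/240 = 0.45, a_22 = 0/240 = 0.00
I − A =
  [   0.55    -0.45]
  [  -0.20     1.00]
det(I−A) = (0.55)(1.00) − (-0.45)(-0.20) = 0.4600
adj(I−A) = [[1.00, 0.45], [0.20, 0.55]]
(I − A)⁻¹ = adj(I−A) / det(I−A) ≈
  [   2.1739     0.9783]
  [   0.4348     1.1957]
First solve x = (I − A)⁻¹ d = adj(I−A)·d / det(I−A); in particular x_1 = (1.00·225 + 0.45·750) / 0.4600 = 562.50 / 0.4600 ≈ 1222.82609.
Intermediate flow from 2 to 1: z_21 = a_21 · x_1 = 0.20 × 562.50 / 0.4600 = 112.50 / 0.4600 ≈ 244.565.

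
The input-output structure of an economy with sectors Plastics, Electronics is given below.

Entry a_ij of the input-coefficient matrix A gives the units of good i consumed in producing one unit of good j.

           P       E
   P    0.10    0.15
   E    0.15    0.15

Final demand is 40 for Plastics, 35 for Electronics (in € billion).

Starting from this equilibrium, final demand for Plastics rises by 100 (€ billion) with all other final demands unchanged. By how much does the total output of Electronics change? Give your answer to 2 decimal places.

I − A =
  [   0.90    -0.15]
  [  -0.15     0.85]
det(I−A) = (0.90)(0.85) − (-0.15)(-0.15) = 0.7425
adj(I−A) = [[0.85, 0.15], [0.15, 0.90]]
(I − A)⁻¹ = adj(I−A) / det(I−A) ≈
  [   1.1448     0.2020]
  [   0.2020     1.2121]
Δx = (I − A)⁻¹ Δd with Δd having +100 in the Plastics component and 0 elsewhere.
So Δx_E = L_EP · (+100), where L_EP = adj(I−A)_EP / det(I−A) = 0.15 / 0.7425.
Δx_E = 0.15 × (+100) / 0.7425 = 15.00 / 0.7425 ≈ 20.20.

Δx_E = 20.20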